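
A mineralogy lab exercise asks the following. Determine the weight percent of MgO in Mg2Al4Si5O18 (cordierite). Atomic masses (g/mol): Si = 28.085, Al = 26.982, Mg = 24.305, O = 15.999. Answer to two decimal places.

13.78 wt%

M(Mg2Al4Si5O18) = 584.945 g/mol; M(MgO) = 40.304 g/mol.
Moles MgO per formula unit = 2 Mg ÷ 1 = 2.0000.
MgO fraction = (2.0000 × 40.304) / 584.945 = 80.608/584.945 = 0.1378.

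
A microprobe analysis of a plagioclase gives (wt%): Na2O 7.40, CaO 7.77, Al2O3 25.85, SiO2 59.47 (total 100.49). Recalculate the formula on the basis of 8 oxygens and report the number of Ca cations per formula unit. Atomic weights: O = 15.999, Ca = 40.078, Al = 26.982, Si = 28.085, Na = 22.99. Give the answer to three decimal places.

Na2O: 7.40/61.979 = 0.11940 mol → 0.23880 mol Na, 0.11940 mol O.
CaO: 7.77/56.077 = 0.13856 mol → 0.13856 mol Ca, 0.13856 mol O.
Al2O3: 25.85/101.961 = 0.25353 mol → 0.50706 mol Al, 0.76059 mol O.
SiO2: 59.47/60.083 = 0.98980 mol → 0.98980 mol Si, 1.97960 mol O.
Total oxygen = 2.99815 mol. Normalization factor = 8/2.99815 = 2.66831.
Ca per 8 O = 0.13856 × 2.66831 = 0.370.

0.370 Ca apfu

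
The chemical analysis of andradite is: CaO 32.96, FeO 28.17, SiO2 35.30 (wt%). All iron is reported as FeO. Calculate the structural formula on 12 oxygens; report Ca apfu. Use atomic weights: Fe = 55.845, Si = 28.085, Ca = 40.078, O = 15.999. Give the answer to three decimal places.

CaO (M=56.077): mol = 0.58776; Ca = 0.58776, O = 0.58776.
FeO (M=71.844): mol = 0.39210; Fe = 0.39210, O = 0.39210.
SiO2 (M=60.083): mol = 0.58752; Si = 0.58752, O = 1.17504.
ΣO = 2.15490; factor = 12/ΣO = 5.56870.
Ca apfu = 0.58776 × 5.56870 = 3.273.

3.273 Ca apfu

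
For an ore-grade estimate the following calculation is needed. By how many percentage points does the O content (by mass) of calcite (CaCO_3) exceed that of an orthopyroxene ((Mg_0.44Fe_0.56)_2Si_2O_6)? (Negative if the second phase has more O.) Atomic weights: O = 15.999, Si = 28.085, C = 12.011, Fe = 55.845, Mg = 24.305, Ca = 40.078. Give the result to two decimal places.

M(CaCO_3) = 100.086 g/mol, so wt% O = 47.997/100.086 × 100 = 47.96%.
M((Mg_0.44Fe_0.56)_2Si_2O_6) = 236.099 g/mol, so wt% O = 95.994/236.099 × 100 = 40.66%.
47.96 − 40.66 = 7.30 pp.

7.30 percentage points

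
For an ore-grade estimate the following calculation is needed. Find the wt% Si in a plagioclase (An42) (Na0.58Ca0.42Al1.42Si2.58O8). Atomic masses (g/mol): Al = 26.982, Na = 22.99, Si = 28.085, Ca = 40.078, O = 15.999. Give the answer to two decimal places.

26.94 mass %

M(Na0.58Ca0.42Al1.42Si2.58O8) = 268.933 g/mol.
Si contributes 2.58 × 28.085 = 72.459 g per mole.
72.459/268.933 = 0.2694 → 26.94%.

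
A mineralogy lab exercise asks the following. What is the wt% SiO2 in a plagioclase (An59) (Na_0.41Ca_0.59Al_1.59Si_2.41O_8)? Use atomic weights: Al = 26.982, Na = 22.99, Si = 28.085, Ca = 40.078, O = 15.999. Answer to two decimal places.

53.30 wt%

Formula mass = 271.650 g/mol.
2.41 Si → 2.4100 mol SiO2 per formula unit; M(SiO2) = 60.083, so SiO2 mass = 144.800 g.
144.800/271.650 × 100 = 53.30 wt%.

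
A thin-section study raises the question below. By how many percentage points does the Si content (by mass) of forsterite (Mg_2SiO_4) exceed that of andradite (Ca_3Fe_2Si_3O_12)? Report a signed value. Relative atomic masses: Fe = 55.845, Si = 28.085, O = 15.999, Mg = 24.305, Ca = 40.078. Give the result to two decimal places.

Si in Mg_2SiO_4: molar mass 140.691 g/mol; 1×28.085 = 28.085 g → 19.96 wt%.
Si in Ca_3Fe_2Si_3O_12: molar mass 508.167 g/mol; 3×28.085 = 84.255 g → 16.58 wt%.
Difference = 19.96 − 16.58 = 3.38 percentage points.

3.38 percentage points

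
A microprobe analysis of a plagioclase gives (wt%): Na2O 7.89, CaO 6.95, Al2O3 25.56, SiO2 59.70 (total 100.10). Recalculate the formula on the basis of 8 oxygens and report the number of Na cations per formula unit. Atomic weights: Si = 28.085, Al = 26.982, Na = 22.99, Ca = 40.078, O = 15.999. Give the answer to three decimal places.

Na2O: 7.89/61.979 = 0.12730 mol → 0.25460 mol Na, 0.12730 mol O.
CaO: 6.95/56.077 = 0.12394 mol → 0.12394 mol Ca, 0.12394 mol O.
Al2O3: 25.56/101.961 = 0.25068 mol → 0.50136 mol Al, 0.75204 mol O.
SiO2: 59.70/60.083 = 0.99363 mol → 0.99363 mol Si, 1.98726 mol O.
Total oxygen = 2.99054 mol. Normalization factor = 8/2.99054 = 2.67510.
Na per 8 O = 0.25460 × 2.67510 = 0.681.

0.681 Na apfu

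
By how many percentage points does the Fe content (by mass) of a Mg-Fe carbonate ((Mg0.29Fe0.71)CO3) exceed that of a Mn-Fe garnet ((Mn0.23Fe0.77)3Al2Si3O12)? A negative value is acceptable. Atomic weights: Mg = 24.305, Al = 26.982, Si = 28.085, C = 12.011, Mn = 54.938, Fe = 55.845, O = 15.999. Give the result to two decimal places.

Fe in (Mg0.29Fe0.71)CO3: molar mass 106.706 g/mol; 0.71×55.845 = 39.650 g → 37.16 wt%.
Fe in (Mn0.23Fe0.77)3Al2Si3O12: molar mass 497.116 g/mol; 2.31×55.845 = 129.002 g → 25.95 wt%.
Difference = 37.16 − 25.95 = 11.21 percentage points.

11.21 percentage points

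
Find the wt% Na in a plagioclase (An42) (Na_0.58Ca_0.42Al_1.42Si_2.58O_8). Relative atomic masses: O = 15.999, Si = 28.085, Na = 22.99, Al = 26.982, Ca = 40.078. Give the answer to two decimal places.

Formula mass = 0.58×22.99 + 0.42×40.078 + 1.42×26.982 + 2.58×28.085 + 8×15.999 = 268.933 g/mol, of which 13.334 g is Na.
So Na makes up 13.334/268.933 = 0.0496 of the mass, i.e. 4.96%.

4.96 mass %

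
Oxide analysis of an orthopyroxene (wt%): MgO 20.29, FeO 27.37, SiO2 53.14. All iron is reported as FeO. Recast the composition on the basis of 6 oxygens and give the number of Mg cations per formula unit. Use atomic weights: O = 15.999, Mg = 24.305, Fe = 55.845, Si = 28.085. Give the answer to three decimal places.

1.138 Mg apfu

20.29 wt% MgO ÷ 40.304 g/mol = 0.50342 mol, giving 0.50342 Mg and 0.50342 O.
27.37 wt% FeO ÷ 71.844 g/mol = 0.38096 mol, giving 0.38096 Fe and 0.38096 O.
53.14 wt% SiO2 ÷ 60.083 g/mol = 0.88444 mol, giving 0.88444 Si and 1.76888 O.
Oxygen sums to 2.65326; scaling by 6/2.65326 = 2.26137 puts the formula on 6 O.
Mg: 0.50342 × 2.26137 = 1.138 atoms per formula unit.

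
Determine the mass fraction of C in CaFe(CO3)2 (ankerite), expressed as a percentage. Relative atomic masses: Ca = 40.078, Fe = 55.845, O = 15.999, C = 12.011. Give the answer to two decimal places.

Formula mass = 1*40.078 + 1*55.845 + 2*12.011 + 6*15.999 = 215.939 g/mol, of which 24.022 g is C.
So C makes up 24.022/215.939 = 0.1112 of the mass, i.e. 11.12%.

11.12 mass %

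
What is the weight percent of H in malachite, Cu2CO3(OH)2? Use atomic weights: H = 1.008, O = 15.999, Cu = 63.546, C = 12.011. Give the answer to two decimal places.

0.91 mass %

Molar mass of Cu2CO3(OH)2: 2×63.546 + 1×12.011 + 5×15.999 + 2×1.008 = 221.114 g/mol.
Mass of H per formula unit: 2 × 1.008 = 2.016 g.
Weight fraction H = 2.016 / 221.114 = 0.0091.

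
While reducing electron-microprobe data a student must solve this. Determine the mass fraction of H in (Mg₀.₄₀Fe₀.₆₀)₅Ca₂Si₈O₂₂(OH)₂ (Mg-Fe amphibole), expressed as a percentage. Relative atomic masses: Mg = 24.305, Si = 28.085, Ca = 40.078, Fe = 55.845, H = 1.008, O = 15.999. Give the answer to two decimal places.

0.22 wt%

Molar mass of (Mg₀.₄₀Fe₀.₆₀)₅Ca₂Si₈O₂₂(OH)₂: 2×24.305 + 3×55.845 + 2×40.078 + 8×28.085 + 24×15.999 + 2×1.008 = 906.973 g/mol.
Mass of H per formula unit: 2 × 1.008 = 2.016 g.
Weight fraction H = 2.016 / 906.973 = 0.0022.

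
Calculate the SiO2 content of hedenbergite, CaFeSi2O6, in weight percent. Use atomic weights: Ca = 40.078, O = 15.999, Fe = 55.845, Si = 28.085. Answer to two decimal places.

M(CaFeSi2O6) = 248.087 g/mol; M(SiO2) = 60.083 g/mol.
Moles SiO2 per formula unit = 2 Si ÷ 1 = 2.0000.
SiO2 fraction = (2.0000 × 60.083) / 248.087 = 120.166/248.087 = 0.4844.

48.44 wt%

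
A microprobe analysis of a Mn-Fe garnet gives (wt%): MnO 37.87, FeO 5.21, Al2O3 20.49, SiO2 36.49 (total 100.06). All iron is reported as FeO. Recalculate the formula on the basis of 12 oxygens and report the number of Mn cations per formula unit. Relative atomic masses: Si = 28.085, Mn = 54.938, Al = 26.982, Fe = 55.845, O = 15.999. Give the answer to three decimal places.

37.87 wt% MnO ÷ 70.937 g/mol = 0.53385 mol, giving 0.53385 Mn and 0.53385 O.
5.21 wt% FeO ÷ 71.844 g/mol = 0.07252 mol, giving 0.07252 Fe and 0.07252 O.
20.49 wt% Al2O3 ÷ 101.961 g/mol = 0.20096 mol, giving 0.40192 Al and 0.60288 O.
36.49 wt% SiO2 ÷ 60.083 g/mol = 0.60733 mol, giving 0.60733 Si and 1.21466 O.
Oxygen sums to 2.42391; scaling by 12/2.42391 = 4.95068 puts the formula on 12 O.
Mn: 0.53385 × 4.95068 = 2.643 atoms per formula unit.

2.643 Mn apfu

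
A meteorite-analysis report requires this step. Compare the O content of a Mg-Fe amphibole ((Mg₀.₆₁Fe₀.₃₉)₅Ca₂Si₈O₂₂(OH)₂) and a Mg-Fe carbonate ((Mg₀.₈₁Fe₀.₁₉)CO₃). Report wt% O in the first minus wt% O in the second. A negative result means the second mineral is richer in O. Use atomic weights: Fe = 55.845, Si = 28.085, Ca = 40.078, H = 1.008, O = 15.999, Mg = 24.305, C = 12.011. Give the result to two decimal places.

O in (Mg₀.₆₁Fe₀.₃₉)₅Ca₂Si₈O₂₂(OH)₂: molar mass 873.856 g/mol; 24×15.999 = 383.976 g → 43.94 wt%.
O in (Mg₀.₈₁Fe₀.₁₉)CO₃: molar mass 90.306 g/mol; 3×15.999 = 47.997 g → 53.15 wt%.
Difference = 43.94 − 53.15 = -9.21 percentage points.

-9.21 percentage points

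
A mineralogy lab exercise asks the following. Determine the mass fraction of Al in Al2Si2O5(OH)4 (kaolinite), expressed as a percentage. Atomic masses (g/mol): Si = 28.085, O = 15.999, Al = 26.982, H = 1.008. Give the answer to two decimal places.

Formula mass = 2×26.982 + 2×28.085 + 9×15.999 + 4×1.008 = 258.157 g/mol, of which 53.964 g is Al.
So Al makes up 53.964/258.157 = 0.2090 of the mass, i.e. 20.90%.

20.90 mass %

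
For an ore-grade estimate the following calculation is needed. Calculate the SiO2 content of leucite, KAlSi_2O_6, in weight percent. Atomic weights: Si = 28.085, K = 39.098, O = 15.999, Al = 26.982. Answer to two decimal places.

55.06 wt%

Formula mass = 218.244 g/mol.
2 Si → 2.0000 mol SiO2 per formula unit; M(SiO2) = 60.083, so SiO2 mass = 120.166 g.
120.166/218.244 × 100 = 55.06 wt%.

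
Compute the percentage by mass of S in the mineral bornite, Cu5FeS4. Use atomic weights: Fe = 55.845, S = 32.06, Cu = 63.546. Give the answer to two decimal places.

25.56 mass %

Molar mass of Cu5FeS4: 5*63.546 + 1*55.845 + 4*32.06 = 501.815 g/mol.
Mass of S per formula unit: 4 × 32.06 = 128.240 g.
Weight fraction S = 128.240 / 501.815 = 0.2556.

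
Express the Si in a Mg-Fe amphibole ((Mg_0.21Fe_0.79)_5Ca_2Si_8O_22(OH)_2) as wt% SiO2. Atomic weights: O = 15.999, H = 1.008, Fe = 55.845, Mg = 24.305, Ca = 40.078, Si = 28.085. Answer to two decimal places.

Molar mass of (Mg_0.21Fe_0.79)_5Ca_2Si_8O_22(OH)_2 = 1.05×24.305 + 3.95×55.845 + 2×40.078 + 8×28.085 + 24×15.999 + 2×1.008 = 936.936 g/mol.
Each formula unit contains 8 Si, equivalent to 8/1 = 8.0000 mol SiO2.
M(SiO2) = 1×28.085 + 2×15.999 = 60.083 g/mol.
Mass of SiO2 per formula unit = 8.0000 × 60.083 = 480.664 g.
SiO2 wt% = 480.664 / 936.936 × 100 = 51.30%.

51.30 wt%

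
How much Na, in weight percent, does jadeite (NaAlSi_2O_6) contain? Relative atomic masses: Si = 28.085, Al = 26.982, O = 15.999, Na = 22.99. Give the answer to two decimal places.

Molar mass of NaAlSi_2O_6: 1×22.99 + 1×26.982 + 2×28.085 + 6×15.999 = 202.136 g/mol.
Mass of Na per formula unit: 1 × 22.99 = 22.990 g.
Weight fraction Na = 22.990 / 202.136 = 0.1137.

11.37 weight percent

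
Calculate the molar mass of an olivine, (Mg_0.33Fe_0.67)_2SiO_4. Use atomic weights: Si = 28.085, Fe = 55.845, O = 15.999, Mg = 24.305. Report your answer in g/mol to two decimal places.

182.95 g/mol

M = 0.66×24.305 + 1.34×55.845 + 1×28.085 + 4×15.999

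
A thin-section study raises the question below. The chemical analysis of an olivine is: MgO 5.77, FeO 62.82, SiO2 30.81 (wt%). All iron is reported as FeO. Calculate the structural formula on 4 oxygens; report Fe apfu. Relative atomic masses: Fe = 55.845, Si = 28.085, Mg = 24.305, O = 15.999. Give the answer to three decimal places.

MgO (M=40.304): mol = 0.14316; Mg = 0.14316, O = 0.14316.
FeO (M=71.844): mol = 0.87439; Fe = 0.87439, O = 0.87439.
SiO2 (M=60.083): mol = 0.51279; Si = 0.51279, O = 1.02558.
ΣO = 2.04313; factor = 4/ΣO = 1.95778.
Fe apfu = 0.87439 × 1.95778 = 1.712.

1.712 Fe apfu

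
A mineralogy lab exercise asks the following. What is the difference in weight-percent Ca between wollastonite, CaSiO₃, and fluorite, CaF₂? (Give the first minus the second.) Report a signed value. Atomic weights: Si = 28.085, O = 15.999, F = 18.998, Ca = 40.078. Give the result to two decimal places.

-16.83 percentage points

First mineral: 40.078 g Ca in 116.160 g formula = 34.50 wt% Ca.
Second mineral: 40.078 g Ca in 78.074 g formula = 51.33 wt% Ca.
34.50% − 51.33% gives a difference of -16.83 percentage points.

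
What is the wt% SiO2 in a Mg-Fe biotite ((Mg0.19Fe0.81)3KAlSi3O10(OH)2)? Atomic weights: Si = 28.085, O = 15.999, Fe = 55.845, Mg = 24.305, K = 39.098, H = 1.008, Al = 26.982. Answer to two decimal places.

Molar mass of (Mg0.19Fe0.81)3KAlSi3O10(OH)2 = 0.57·24.305 + 2.43·55.845 + 1·39.098 + 1·26.982 + 3·28.085 + 12·15.999 + 2·1.008 = 493.896 g/mol.
Each formula unit contains 3 Si, equivalent to 3/1 = 3.0000 mol SiO2.
M(SiO2) = 1×28.085 + 2×15.999 = 60.083 g/mol.
Mass of SiO2 per formula unit = 3.0000 × 60.083 = 180.249 g.
SiO2 wt% = 180.249 / 493.896 × 100 = 36.50%.

36.50 wt%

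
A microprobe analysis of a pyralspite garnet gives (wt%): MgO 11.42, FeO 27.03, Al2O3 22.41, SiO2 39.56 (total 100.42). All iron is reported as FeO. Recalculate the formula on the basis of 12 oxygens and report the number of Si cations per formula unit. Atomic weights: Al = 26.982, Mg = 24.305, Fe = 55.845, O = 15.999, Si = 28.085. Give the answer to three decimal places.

MgO (M=40.304): mol = 0.28335; Mg = 0.28335, O = 0.28335.
FeO (M=71.844): mol = 0.37623; Fe = 0.37623, O = 0.37623.
Al2O3 (M=101.961): mol = 0.21979; Al = 0.43958, O = 0.65937.
SiO2 (M=60.083): mol = 0.65842; Si = 0.65842, O = 1.31684.
ΣO = 2.63579; factor = 12/ΣO = 4.55271.
Si apfu = 0.65842 × 4.55271 = 2.998.

2.998 Si apfu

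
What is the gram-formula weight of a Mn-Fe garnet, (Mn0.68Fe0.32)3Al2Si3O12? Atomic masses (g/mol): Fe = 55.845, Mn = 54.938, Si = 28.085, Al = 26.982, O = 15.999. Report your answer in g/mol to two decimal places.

495.89 g/mol

Mn: 2.04 × 54.938 = 112.0735
Fe: 0.96 × 55.845 = 53.6112
Al: 2 × 26.982 = 53.9640
Si: 3 × 28.085 = 84.2550
O: 12 × 15.999 = 191.9880
Summing the contributions gives the formula mass.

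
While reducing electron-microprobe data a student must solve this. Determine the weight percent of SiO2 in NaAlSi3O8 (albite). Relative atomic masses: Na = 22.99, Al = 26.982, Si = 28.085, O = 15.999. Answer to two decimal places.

68.74 wt%

Molar mass of NaAlSi3O8 = 1*22.99 + 1*26.982 + 3*28.085 + 8*15.999 = 262.219 g/mol.
Each formula unit contains 3 Si, equivalent to 3/1 = 3.0000 mol SiO2.
M(SiO2) = 1×28.085 + 2×15.999 = 60.083 g/mol.
Mass of SiO2 per formula unit = 3.0000 × 60.083 = 180.249 g.
SiO2 wt% = 180.249 / 262.219 × 100 = 68.74%.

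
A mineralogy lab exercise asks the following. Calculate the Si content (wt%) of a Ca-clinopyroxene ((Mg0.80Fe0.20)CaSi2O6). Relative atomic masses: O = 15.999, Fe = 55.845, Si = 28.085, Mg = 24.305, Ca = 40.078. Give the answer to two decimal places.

25.20 wt%

Molar mass of (Mg0.80Fe0.20)CaSi2O6: 0.80*24.305 + 0.20*55.845 + 1*40.078 + 2*28.085 + 6*15.999 = 222.855 g/mol.
Mass of Si per formula unit: 2 × 28.085 = 56.170 g.
Weight fraction Si = 56.170 / 222.855 = 0.2520.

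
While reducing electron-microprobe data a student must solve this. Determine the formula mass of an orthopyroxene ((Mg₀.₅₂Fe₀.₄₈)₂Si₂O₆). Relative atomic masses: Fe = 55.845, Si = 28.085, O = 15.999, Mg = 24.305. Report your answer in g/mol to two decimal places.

M = 1.04·24.305 + 0.96·55.845 + 2·28.085 + 6·15.999

231.05 g/mol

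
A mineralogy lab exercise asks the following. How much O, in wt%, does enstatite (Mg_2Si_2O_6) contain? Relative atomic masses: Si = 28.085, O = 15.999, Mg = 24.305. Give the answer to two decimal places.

47.81 wt%

M(Mg_2Si_2O_6) = 200.774 g/mol.
O contributes 6 × 15.999 = 95.994 g per mole.
95.994/200.774 = 0.4781 → 47.81%.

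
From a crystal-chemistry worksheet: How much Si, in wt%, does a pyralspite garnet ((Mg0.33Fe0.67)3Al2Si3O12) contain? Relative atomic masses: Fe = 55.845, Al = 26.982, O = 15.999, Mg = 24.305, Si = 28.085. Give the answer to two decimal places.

18.06 wt%

M((Mg0.33Fe0.67)3Al2Si3O12) = 466.517 g/mol.
Si contributes 3 × 28.085 = 84.255 g per mole.
84.255/466.517 = 0.1806 → 18.06%.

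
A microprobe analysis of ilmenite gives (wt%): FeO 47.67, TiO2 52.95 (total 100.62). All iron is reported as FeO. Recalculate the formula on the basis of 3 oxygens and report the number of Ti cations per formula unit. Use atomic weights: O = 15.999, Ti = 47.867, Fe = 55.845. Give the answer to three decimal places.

1.000 Ti apfu

47.67 wt% FeO ÷ 71.844 g/mol = 0.66352 mol, giving 0.66352 Fe and 0.66352 O.
52.95 wt% TiO2 ÷ 79.865 g/mol = 0.66299 mol, giving 0.66299 Ti and 1.32598 O.
Oxygen sums to 1.98950; scaling by 3/1.98950 = 1.50792 puts the formula on 3 O.
Ti: 0.66299 × 1.50792 = 1.000 atoms per formula unit.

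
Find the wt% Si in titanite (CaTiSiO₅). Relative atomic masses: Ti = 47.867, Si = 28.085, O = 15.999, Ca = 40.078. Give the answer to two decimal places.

Formula mass = 1·40.078 + 1·47.867 + 1·28.085 + 5·15.999 = 196.025 g/mol, of which 28.085 g is Si.
So Si makes up 28.085/196.025 = 0.1433 of the mass, i.e. 14.33%.

14.33 weight percent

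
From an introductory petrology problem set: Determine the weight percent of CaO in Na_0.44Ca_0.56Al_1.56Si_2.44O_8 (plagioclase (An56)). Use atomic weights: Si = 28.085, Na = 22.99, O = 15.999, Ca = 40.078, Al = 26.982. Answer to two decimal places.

Molar mass of Na_0.44Ca_0.56Al_1.56Si_2.44O_8 = 0.44·22.99 + 0.56·40.078 + 1.56·26.982 + 2.44·28.085 + 8·15.999 = 271.171 g/mol.
Each formula unit contains 0.56 Ca, equivalent to 0.56/1 = 0.5600 mol CaO.
M(CaO) = 1×40.078 + 1×15.999 = 56.077 g/mol.
Mass of CaO per formula unit = 0.5600 × 56.077 = 31.403 g.
CaO wt% = 31.403 / 271.171 × 100 = 11.58%.

11.58 wt%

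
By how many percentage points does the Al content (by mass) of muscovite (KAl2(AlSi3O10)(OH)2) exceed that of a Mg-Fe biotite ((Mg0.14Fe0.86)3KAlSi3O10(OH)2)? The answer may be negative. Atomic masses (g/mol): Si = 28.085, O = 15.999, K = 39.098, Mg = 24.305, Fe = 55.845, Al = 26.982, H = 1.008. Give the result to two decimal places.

Al in KAl2(AlSi3O10)(OH)2: molar mass 398.303 g/mol; 3×26.982 = 80.946 g → 20.32 wt%.
Al in (Mg0.14Fe0.86)3KAlSi3O10(OH)2: molar mass 498.627 g/mol; 1×26.982 = 26.982 g → 5.41 wt%.
Difference = 20.32 − 5.41 = 14.91 percentage points.

14.91 percentage points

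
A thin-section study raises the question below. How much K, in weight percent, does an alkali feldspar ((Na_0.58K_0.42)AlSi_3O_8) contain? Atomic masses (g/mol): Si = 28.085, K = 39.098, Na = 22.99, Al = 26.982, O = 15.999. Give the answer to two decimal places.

Formula mass = 0.58·22.99 + 0.42·39.098 + 1·26.982 + 3·28.085 + 8·15.999 = 268.984 g/mol, of which 16.421 g is K.
So K makes up 16.421/268.984 = 0.0610 of the mass, i.e. 6.10%.

6.10 weight percent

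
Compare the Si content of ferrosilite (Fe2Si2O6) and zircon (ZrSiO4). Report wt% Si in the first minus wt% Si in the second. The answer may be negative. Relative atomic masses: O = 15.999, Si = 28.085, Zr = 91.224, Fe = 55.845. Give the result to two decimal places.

First mineral: 56.170 g Si in 263.854 g formula = 21.29 wt% Si.
Second mineral: 28.085 g Si in 183.305 g formula = 15.32 wt% Si.
21.29% − 15.32% gives a difference of 5.97 percentage points.

5.97 percentage points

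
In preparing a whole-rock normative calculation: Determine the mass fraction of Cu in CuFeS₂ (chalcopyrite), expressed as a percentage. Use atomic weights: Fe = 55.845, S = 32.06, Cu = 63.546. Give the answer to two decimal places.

Molar mass of CuFeS₂: 1×63.546 + 1×55.845 + 2×32.06 = 183.511 g/mol.
Mass of Cu per formula unit: 1 × 63.546 = 63.546 g.
Weight fraction Cu = 63.546 / 183.511 = 0.3463.

34.63 weight percent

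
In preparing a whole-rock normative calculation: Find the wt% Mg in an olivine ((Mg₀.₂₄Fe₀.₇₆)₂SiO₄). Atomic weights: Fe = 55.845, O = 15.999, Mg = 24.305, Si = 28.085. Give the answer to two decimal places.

6.18 wt%

Formula mass = 0.48*24.305 + 1.52*55.845 + 1*28.085 + 4*15.999 = 188.632 g/mol, of which 11.666 g is Mg.
So Mg makes up 11.666/188.632 = 0.0618 of the mass, i.e. 6.18%.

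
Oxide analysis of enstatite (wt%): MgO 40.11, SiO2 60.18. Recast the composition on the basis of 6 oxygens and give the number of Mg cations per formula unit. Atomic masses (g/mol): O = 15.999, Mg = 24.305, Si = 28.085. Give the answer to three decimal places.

MgO (M=40.304): mol = 0.99519; Mg = 0.99519, O = 0.99519.
SiO2 (M=60.083): mol = 1.00161; Si = 1.00161, O = 2.00322.
ΣO = 2.99841; factor = 6/ΣO = 2.00106.
Mg apfu = 0.99519 × 2.00106 = 1.991.

1.991 Mg apfu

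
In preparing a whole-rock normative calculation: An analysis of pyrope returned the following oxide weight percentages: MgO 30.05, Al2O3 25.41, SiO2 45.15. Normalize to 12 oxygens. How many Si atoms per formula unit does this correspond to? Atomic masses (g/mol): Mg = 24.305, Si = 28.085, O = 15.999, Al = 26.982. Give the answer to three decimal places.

MgO (M=40.304): mol = 0.74558; Mg = 0.74558, O = 0.74558.
Al2O3 (M=101.961): mol = 0.24921; Al = 0.49842, O = 0.74763.
SiO2 (M=60.083): mol = 0.75146; Si = 0.75146, O = 1.50292.
ΣO = 2.99613; factor = 12/ΣO = 4.00517.
Si apfu = 0.75146 × 4.00517 = 3.010.

3.010 Si apfu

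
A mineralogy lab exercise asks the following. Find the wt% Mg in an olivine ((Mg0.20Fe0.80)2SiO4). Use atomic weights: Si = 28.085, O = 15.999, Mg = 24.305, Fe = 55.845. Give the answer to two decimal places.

5.09 wt%

Formula mass = 0.40·24.305 + 1.60·55.845 + 1·28.085 + 4·15.999 = 191.155 g/mol, of which 9.722 g is Mg.
So Mg makes up 9.722/191.155 = 0.0509 of the mass, i.e. 5.09%.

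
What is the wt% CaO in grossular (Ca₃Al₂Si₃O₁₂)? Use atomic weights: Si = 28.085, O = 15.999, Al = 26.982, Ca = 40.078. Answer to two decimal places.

37.35 wt%

Molar mass of Ca₃Al₂Si₃O₁₂ = 3*40.078 + 2*26.982 + 3*28.085 + 12*15.999 = 450.441 g/mol.
Each formula unit contains 3 Ca, equivalent to 3/1 = 3.0000 mol CaO.
M(CaO) = 1×40.078 + 1×15.999 = 56.077 g/mol.
Mass of CaO per formula unit = 3.0000 × 56.077 = 168.231 g.
CaO wt% = 168.231 / 450.441 × 100 = 37.35%.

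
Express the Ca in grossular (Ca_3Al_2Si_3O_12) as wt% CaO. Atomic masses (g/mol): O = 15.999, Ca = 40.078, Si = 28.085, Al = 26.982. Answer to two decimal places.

37.35 wt%

Molar mass of Ca_3Al_2Si_3O_12 = 3*40.078 + 2*26.982 + 3*28.085 + 12*15.999 = 450.441 g/mol.
Each formula unit contains 3 Ca, equivalent to 3/1 = 3.0000 mol CaO.
M(CaO) = 1×40.078 + 1×15.999 = 56.077 g/mol.
Mass of CaO per formula unit = 3.0000 × 56.077 = 168.231 g.
CaO wt% = 168.231 / 450.441 × 100 = 37.35%.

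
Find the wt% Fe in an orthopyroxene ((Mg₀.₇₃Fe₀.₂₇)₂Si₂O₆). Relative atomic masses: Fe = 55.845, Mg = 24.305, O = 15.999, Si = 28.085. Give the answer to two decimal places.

13.85 mass %

M((Mg₀.₇₃Fe₀.₂₇)₂Si₂O₆) = 217.806 g/mol.
Fe contributes 0.54 × 55.845 = 30.156 g per mole.
30.156/217.806 = 0.1385 → 13.85%.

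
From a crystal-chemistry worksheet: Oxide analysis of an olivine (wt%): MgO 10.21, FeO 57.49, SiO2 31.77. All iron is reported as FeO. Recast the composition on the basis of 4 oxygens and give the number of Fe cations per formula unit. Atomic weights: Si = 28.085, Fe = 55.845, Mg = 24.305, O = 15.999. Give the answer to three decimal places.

1.516 Fe apfu

10.21 wt% MgO ÷ 40.304 g/mol = 0.25332 mol, giving 0.25332 Mg and 0.25332 O.
57.49 wt% FeO ÷ 71.844 g/mol = 0.80021 mol, giving 0.80021 Fe and 0.80021 O.
31.77 wt% SiO2 ÷ 60.083 g/mol = 0.52877 mol, giving 0.52877 Si and 1.05754 O.
Oxygen sums to 2.11107; scaling by 4/2.11107 = 1.89477 puts the formula on 4 O.
Fe: 0.80021 × 1.89477 = 1.516 atoms per formula unit.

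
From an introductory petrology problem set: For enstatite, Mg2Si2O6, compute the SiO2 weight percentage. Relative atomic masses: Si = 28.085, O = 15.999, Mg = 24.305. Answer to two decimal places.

59.85 wt%

Molar mass of Mg2Si2O6 = 2*24.305 + 2*28.085 + 6*15.999 = 200.774 g/mol.
Each formula unit contains 2 Si, equivalent to 2/1 = 2.0000 mol SiO2.
M(SiO2) = 1×28.085 + 2×15.999 = 60.083 g/mol.
Mass of SiO2 per formula unit = 2.0000 × 60.083 = 120.166 g.
SiO2 wt% = 120.166 / 200.774 × 100 = 59.85%.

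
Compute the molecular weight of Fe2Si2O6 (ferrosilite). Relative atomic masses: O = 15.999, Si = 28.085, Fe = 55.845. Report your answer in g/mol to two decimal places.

The formula mass is the sum 2×55.845 + 2×28.085 + 6×15.999.

263.85 g/mol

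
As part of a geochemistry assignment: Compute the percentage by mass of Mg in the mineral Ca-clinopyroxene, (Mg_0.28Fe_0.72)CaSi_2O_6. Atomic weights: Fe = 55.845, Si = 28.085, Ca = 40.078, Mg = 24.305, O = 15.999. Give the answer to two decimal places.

Molar mass of (Mg_0.28Fe_0.72)CaSi_2O_6: 0.28*24.305 + 0.72*55.845 + 1*40.078 + 2*28.085 + 6*15.999 = 239.256 g/mol.
Mass of Mg per formula unit: 0.28 × 24.305 = 6.805 g.
Weight fraction Mg = 6.805 / 239.256 = 0.0284.

2.84 wt%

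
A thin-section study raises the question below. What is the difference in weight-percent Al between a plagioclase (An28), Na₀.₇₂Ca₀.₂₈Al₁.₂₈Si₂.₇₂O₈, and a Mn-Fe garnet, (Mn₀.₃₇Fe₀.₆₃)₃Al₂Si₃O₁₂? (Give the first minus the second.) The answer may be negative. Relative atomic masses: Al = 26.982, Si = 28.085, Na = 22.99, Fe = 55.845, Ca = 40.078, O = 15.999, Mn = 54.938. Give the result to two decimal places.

M(Na₀.₇₂Ca₀.₂₈Al₁.₂₈Si₂.₇₂O₈) = 266.695 g/mol, so wt% Al = 34.537/266.695 × 100 = 12.95%.
M((Mn₀.₃₇Fe₀.₆₃)₃Al₂Si₃O₁₂) = 496.735 g/mol, so wt% Al = 53.964/496.735 × 100 = 10.86%.
12.95 − 10.86 = 2.09 pp.

2.09 percentage points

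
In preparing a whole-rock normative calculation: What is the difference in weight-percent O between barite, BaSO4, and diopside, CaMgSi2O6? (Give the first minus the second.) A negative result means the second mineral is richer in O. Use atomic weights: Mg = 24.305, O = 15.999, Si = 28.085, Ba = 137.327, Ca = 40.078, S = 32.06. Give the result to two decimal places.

First mineral: 63.996 g O in 233.383 g formula = 27.42 wt% O.
Second mineral: 95.994 g O in 216.547 g formula = 44.33 wt% O.
27.42% − 44.33% gives a difference of -16.91 percentage points.

-16.91 percentage points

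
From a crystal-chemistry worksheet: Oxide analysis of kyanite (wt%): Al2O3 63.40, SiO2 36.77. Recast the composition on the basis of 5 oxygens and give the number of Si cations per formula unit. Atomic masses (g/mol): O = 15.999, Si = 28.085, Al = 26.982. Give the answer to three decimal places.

Al2O3 (M=101.961): mol = 0.62181; Al = 1.24362, O = 1.86543.
SiO2 (M=60.083): mol = 0.61199; Si = 0.61199, O = 1.22398.
ΣO = 3.08941; factor = 5/ΣO = 1.61843.
Si apfu = 0.61199 × 1.61843 = 0.990.

0.990 Si apfu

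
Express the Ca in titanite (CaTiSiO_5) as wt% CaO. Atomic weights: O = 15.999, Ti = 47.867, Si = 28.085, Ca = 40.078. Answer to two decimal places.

28.61 wt%

Formula mass = 196.025 g/mol.
1 Ca → 1.0000 mol CaO per formula unit; M(CaO) = 56.077, so CaO mass = 56.077 g.
56.077/196.025 × 100 = 28.61 wt%.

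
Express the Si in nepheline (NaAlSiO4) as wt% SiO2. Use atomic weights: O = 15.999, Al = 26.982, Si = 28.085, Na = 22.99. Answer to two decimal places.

42.30 wt%

Formula mass = 142.053 g/mol.
1 Si → 1.0000 mol SiO2 per formula unit; M(SiO2) = 60.083, so SiO2 mass = 60.083 g.
60.083/142.053 × 100 = 42.30 wt%.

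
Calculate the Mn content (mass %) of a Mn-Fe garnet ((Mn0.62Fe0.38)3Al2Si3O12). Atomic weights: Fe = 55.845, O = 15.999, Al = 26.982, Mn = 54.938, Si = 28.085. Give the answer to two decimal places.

Formula mass = 1.86×54.938 + 1.14×55.845 + 2×26.982 + 3×28.085 + 12×15.999 = 496.055 g/mol, of which 102.185 g is Mn.
So Mn makes up 102.185/496.055 = 0.2060 of the mass, i.e. 20.60%.

20.60 mass %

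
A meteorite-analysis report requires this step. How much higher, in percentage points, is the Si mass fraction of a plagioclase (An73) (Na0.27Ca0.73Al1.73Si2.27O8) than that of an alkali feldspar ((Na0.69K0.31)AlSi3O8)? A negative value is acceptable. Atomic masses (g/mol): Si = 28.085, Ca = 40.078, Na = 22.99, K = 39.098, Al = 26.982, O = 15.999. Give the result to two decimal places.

-8.25 percentage points

First mineral: 63.753 g Si in 273.888 g formula = 23.28 wt% Si.
Second mineral: 84.255 g Si in 267.212 g formula = 31.53 wt% Si.
23.28% − 31.53% gives a difference of -8.25 percentage points.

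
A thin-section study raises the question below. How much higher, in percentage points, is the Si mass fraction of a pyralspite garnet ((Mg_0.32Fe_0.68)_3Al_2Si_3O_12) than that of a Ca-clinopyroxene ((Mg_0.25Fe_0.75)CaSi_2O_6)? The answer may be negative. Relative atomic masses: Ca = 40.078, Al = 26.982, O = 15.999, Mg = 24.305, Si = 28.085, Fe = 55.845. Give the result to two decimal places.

-5.36 percentage points

M((Mg_0.32Fe_0.68)_3Al_2Si_3O_12) = 467.464 g/mol, so wt% Si = 84.255/467.464 × 100 = 18.02%.
M((Mg_0.25Fe_0.75)CaSi_2O_6) = 240.202 g/mol, so wt% Si = 56.170/240.202 × 100 = 23.38%.
18.02 − 23.38 = -5.36 pp.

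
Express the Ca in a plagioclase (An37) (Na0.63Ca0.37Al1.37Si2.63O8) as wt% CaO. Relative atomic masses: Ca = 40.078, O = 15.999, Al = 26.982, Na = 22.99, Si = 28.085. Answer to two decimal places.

Formula mass = 268.133 g/mol.
0.37 Ca → 0.3700 mol CaO per formula unit; M(CaO) = 56.077, so CaO mass = 20.748 g.
20.748/268.133 × 100 = 7.74 wt%.

7.74 wt%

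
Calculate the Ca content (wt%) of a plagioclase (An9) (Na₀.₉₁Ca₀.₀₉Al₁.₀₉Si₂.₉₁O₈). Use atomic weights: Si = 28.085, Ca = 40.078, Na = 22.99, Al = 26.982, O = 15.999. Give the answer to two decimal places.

M(Na₀.₉₁Ca₀.₀₉Al₁.₀₉Si₂.₉₁O₈) = 263.658 g/mol.
Ca contributes 0.09 × 40.078 = 3.607 g per mole.
3.607/263.658 = 0.0137 → 1.37%.

1.37 wt%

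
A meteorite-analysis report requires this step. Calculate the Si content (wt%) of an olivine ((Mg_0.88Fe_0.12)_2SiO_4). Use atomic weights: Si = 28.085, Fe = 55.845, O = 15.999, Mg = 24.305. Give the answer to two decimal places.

18.94 wt%

M((Mg_0.88Fe_0.12)_2SiO_4) = 148.261 g/mol.
Si contributes 1 × 28.085 = 28.085 g per mole.
28.085/148.261 = 0.1894 → 18.94%.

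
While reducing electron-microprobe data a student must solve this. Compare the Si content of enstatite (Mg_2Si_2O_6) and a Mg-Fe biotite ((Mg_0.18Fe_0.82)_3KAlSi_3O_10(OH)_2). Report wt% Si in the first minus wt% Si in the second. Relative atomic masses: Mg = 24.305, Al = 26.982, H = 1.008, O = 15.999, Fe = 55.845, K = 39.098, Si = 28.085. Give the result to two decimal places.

M(Mg_2Si_2O_6) = 200.774 g/mol, so wt% Si = 56.170/200.774 × 100 = 27.98%.
M((Mg_0.18Fe_0.82)_3KAlSi_3O_10(OH)_2) = 494.842 g/mol, so wt% Si = 84.255/494.842 × 100 = 17.03%.
27.98 − 17.03 = 10.95 pp.

10.95 percentage points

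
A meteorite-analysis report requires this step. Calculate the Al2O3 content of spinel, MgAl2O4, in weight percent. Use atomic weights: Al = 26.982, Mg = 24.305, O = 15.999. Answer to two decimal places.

71.67 wt%

Molar mass of MgAl2O4 = 1×24.305 + 2×26.982 + 4×15.999 = 142.265 g/mol.
Each formula unit contains 2 Al, equivalent to 2/2 = 1.0000 mol Al2O3.
M(Al2O3) = 2×26.982 + 3×15.999 = 101.961 g/mol.
Mass of Al2O3 per formula unit = 1.0000 × 101.961 = 101.961 g.
Al2O3 wt% = 101.961 / 142.265 × 100 = 71.67%.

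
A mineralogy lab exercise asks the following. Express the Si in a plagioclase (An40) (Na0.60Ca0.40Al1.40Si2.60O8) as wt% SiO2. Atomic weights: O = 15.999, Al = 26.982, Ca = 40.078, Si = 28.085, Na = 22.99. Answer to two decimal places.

58.16 wt%

M(Na0.60Ca0.40Al1.40Si2.60O8) = 268.613 g/mol; M(SiO2) = 60.083 g/mol.
Moles SiO2 per formula unit = 2.60 Si ÷ 1 = 2.6000.
SiO2 fraction = (2.6000 × 60.083) / 268.613 = 156.216/268.613 = 0.5816.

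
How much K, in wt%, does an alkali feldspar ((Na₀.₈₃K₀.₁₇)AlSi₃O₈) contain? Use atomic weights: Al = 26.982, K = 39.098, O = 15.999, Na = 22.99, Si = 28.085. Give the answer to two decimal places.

Formula mass = 0.83*22.99 + 0.17*39.098 + 1*26.982 + 3*28.085 + 8*15.999 = 264.957 g/mol, of which 6.647 g is K.
So K makes up 6.647/264.957 = 0.0251 of the mass, i.e. 2.51%.

2.51 wt%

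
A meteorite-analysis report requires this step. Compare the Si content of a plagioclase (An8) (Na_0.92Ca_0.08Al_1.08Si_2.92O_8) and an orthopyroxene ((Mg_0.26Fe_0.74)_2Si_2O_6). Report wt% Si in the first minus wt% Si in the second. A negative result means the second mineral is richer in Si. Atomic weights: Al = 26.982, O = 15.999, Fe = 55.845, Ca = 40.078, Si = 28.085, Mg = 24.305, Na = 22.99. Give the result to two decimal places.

M(Na_0.92Ca_0.08Al_1.08Si_2.92O_8) = 263.498 g/mol, so wt% Si = 82.008/263.498 × 100 = 31.12%.
M((Mg_0.26Fe_0.74)_2Si_2O_6) = 247.453 g/mol, so wt% Si = 56.170/247.453 × 100 = 22.70%.
31.12 − 22.70 = 8.42 pp.

8.42 percentage points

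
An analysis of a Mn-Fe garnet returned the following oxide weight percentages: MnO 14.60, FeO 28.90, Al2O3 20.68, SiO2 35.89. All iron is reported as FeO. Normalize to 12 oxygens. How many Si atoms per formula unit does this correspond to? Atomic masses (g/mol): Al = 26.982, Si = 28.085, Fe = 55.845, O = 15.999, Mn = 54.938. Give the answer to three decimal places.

MnO (M=70.937): mol = 0.20582; Mn = 0.20582, O = 0.20582.
FeO (M=71.844): mol = 0.40226; Fe = 0.40226, O = 0.40226.
Al2O3 (M=101.961): mol = 0.20282; Al = 0.40564, O = 0.60846.
SiO2 (M=60.083): mol = 0.59734; Si = 0.59734, O = 1.19468.
ΣO = 2.41122; factor = 12/ΣO = 4.97673.
Si apfu = 0.59734 × 4.97673 = 2.973.

2.973 Si apfu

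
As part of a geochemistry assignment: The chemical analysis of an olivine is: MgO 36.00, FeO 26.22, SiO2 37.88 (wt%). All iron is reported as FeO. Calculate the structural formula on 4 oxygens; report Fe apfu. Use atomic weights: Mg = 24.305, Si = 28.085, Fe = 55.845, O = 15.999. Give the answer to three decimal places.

MgO: 36.00/40.304 = 0.89321 mol → 0.89321 mol Mg, 0.89321 mol O.
FeO: 26.22/71.844 = 0.36496 mol → 0.36496 mol Fe, 0.36496 mol O.
SiO2: 37.88/60.083 = 0.63046 mol → 0.63046 mol Si, 1.26092 mol O.
Total oxygen = 2.51909 mol. Normalization factor = 4/2.51909 = 1.58787.
Fe per 4 O = 0.36496 × 1.58787 = 0.580.

0.580 Fe apfu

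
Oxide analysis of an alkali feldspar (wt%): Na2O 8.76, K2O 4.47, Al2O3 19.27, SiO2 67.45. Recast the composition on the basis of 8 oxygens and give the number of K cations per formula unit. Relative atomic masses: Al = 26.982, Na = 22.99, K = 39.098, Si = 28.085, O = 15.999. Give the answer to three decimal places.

0.253 K apfu

Na2O (M=61.979): mol = 0.14134; Na = 0.28268, O = 0.14134.
K2O (M=94.195): mol = 0.04745; K = 0.09490, O = 0.04745.
Al2O3 (M=101.961): mol = 0.18899; Al = 0.37798, O = 0.56697.
SiO2 (M=60.083): mol = 1.12261; Si = 1.12261, O = 2.24522.
ΣO = 3.00098; factor = 8/ΣO = 2.66580.
K apfu = 0.09490 × 2.66580 = 0.253.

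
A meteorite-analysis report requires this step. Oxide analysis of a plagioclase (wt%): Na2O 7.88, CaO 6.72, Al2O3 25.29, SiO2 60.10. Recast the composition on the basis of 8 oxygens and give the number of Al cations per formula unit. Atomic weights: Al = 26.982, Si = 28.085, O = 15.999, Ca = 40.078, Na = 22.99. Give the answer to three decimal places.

1.327 Al apfu

Na2O (M=61.979): mol = 0.12714; Na = 0.25428, O = 0.12714.
CaO (M=56.077): mol = 0.11984; Ca = 0.11984, O = 0.11984.
Al2O3 (M=101.961): mol = 0.24804; Al = 0.49608, O = 0.74412.
SiO2 (M=60.083): mol = 1.00028; Si = 1.00028, O = 2.00056.
ΣO = 2.99166; factor = 8/ΣO = 2.67410.
Al apfu = 0.49608 × 2.67410 = 1.327.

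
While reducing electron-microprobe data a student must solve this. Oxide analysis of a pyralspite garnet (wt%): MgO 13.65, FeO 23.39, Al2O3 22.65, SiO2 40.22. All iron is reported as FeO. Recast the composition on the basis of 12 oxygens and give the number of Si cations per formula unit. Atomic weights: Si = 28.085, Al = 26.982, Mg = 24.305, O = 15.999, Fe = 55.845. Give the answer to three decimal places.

13.65 wt% MgO ÷ 40.304 g/mol = 0.33868 mol, giving 0.33868 Mg and 0.33868 O.
23.39 wt% FeO ÷ 71.844 g/mol = 0.32557 mol, giving 0.32557 Fe and 0.32557 O.
22.65 wt% Al2O3 ÷ 101.961 g/mol = 0.22214 mol, giving 0.44428 Al and 0.66642 O.
40.22 wt% SiO2 ÷ 60.083 g/mol = 0.66941 mol, giving 0.66941 Si and 1.33882 O.
Oxygen sums to 2.66949; scaling by 12/2.66949 = 4.49524 puts the formula on 12 O.
Si: 0.66941 × 4.49524 = 3.009 atoms per formula unit.

3.009 Si apfu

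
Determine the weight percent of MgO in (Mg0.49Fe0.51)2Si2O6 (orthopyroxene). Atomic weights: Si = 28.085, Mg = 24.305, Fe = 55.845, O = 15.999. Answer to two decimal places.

Formula mass = 232.945 g/mol.
0.98 Mg → 0.9800 mol MgO per formula unit; M(MgO) = 40.304, so MgO mass = 39.498 g.
39.498/232.945 × 100 = 16.96 wt%.

16.96 wt%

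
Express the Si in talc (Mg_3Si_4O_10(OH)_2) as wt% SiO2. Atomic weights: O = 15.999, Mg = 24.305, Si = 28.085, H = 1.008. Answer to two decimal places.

63.37 wt%

Molar mass of Mg_3Si_4O_10(OH)_2 = 3·24.305 + 4·28.085 + 12·15.999 + 2·1.008 = 379.259 g/mol.
Each formula unit contains 4 Si, equivalent to 4/1 = 4.0000 mol SiO2.
M(SiO2) = 1×28.085 + 2×15.999 = 60.083 g/mol.
Mass of SiO2 per formula unit = 4.0000 × 60.083 = 240.332 g.
SiO2 wt% = 240.332 / 379.259 × 100 = 63.37%.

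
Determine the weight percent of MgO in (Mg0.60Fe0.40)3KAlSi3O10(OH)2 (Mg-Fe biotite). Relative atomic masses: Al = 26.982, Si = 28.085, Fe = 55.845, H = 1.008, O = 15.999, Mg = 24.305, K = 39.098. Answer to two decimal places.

Formula mass = 455.102 g/mol.
1.80 Mg → 1.8000 mol MgO per formula unit; M(MgO) = 40.304, so MgO mass = 72.547 g.
72.547/455.102 × 100 = 15.94 wt%.

15.94 wt%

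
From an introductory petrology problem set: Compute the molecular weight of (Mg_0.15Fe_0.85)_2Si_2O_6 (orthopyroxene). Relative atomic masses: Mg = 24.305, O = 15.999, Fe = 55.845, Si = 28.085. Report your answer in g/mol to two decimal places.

M = 0.30(24.305) + 1.70(55.845) + 2(28.085) + 6(15.999)

254.39 g/mol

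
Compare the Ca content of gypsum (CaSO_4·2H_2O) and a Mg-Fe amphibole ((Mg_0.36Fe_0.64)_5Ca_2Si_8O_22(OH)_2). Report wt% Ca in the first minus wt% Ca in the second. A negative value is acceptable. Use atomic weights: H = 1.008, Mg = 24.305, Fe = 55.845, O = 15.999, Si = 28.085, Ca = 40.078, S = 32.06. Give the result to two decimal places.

14.50 percentage points

Ca in CaSO_4·2H_2O: molar mass 172.164 g/mol; 1×40.078 = 40.078 g → 23.28 wt%.
Ca in (Mg_0.36Fe_0.64)_5Ca_2Si_8O_22(OH)_2: molar mass 913.281 g/mol; 2×40.078 = 80.156 g → 8.78 wt%.
Difference = 23.28 − 8.78 = 14.50 percentage points.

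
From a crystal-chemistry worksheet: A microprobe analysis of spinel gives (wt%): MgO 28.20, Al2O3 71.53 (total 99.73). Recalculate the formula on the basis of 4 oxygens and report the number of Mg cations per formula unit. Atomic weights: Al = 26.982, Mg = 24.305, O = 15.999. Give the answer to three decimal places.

28.20 wt% MgO ÷ 40.304 g/mol = 0.69968 mol, giving 0.69968 Mg and 0.69968 O.
71.53 wt% Al2O3 ÷ 101.961 g/mol = 0.70154 mol, giving 1.40308 Al and 2.10462 O.
Oxygen sums to 2.80430; scaling by 4/2.80430 = 1.42638 puts the formula on 4 O.
Mg: 0.69968 × 1.42638 = 0.998 atoms per formula unit.

0.998 Mg apfu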